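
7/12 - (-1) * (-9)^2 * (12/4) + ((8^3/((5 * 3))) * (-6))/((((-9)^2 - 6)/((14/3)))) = 1038781/4500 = 230.84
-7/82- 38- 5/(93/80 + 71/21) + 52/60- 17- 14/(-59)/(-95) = -582239090629/10524609390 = -55.32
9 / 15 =3 / 5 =0.60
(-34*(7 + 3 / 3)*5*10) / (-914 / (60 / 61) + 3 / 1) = 408000 / 27787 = 14.68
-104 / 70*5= -52 / 7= -7.43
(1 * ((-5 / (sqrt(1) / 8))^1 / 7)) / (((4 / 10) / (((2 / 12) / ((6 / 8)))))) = -200 / 63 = -3.17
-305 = -305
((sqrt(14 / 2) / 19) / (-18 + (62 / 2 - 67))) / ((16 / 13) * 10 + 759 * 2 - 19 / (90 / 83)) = -65 * sqrt(7) / 100887663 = -0.00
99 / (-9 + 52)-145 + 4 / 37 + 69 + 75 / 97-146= -33769274 / 154327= -218.82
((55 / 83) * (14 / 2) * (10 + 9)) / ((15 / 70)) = 102410 / 249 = 411.29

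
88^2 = 7744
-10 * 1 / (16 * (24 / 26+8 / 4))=-65 / 304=-0.21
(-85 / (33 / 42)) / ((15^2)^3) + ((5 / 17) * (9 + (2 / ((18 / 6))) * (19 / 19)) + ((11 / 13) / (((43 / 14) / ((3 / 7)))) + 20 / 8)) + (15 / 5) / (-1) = 2.46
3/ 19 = 0.16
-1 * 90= -90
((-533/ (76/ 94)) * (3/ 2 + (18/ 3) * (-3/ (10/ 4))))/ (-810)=-25051/ 5400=-4.64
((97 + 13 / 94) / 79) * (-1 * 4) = -18262 / 3713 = -4.92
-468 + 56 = -412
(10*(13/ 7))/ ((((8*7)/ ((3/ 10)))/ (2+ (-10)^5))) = -1949961/ 196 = -9948.78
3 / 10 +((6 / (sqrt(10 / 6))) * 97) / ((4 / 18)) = 3 / 10 +2619 * sqrt(15) / 5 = 2028.97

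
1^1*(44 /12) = 11 /3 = 3.67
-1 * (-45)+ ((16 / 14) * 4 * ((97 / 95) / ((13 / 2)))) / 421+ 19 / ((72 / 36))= 396722821 / 7279090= 54.50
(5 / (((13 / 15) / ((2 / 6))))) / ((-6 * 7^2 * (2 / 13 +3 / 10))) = -125 / 8673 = -0.01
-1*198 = -198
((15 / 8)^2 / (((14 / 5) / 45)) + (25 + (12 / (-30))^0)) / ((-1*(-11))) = 73921 / 9856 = 7.50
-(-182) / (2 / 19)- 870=859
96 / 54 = 16 / 9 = 1.78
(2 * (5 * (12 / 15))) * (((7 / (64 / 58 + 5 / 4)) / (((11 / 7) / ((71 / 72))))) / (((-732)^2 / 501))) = 0.01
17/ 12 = 1.42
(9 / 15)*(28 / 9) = 28 / 15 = 1.87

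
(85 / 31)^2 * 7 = 50575 / 961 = 52.63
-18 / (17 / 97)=-1746 / 17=-102.71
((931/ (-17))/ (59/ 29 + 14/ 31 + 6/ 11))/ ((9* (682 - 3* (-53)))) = -317471/ 133016823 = -0.00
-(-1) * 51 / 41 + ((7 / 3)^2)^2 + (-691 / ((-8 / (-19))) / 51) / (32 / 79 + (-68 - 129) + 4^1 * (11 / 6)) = 629162431471 / 20259029880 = 31.06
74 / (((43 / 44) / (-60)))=-195360 / 43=-4543.26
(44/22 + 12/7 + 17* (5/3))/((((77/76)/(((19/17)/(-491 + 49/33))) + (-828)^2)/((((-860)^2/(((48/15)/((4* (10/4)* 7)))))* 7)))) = 7861351697500/1484013781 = 5297.36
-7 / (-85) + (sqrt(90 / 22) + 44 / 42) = 2017 / 1785 + 3 * sqrt(55) / 11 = 3.15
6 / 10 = 3 / 5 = 0.60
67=67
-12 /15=-4 /5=-0.80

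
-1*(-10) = 10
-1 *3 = -3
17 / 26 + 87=2279 / 26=87.65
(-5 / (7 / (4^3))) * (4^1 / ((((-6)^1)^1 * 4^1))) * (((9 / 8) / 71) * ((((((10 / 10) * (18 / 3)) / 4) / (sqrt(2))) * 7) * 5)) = 4.48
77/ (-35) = -11/ 5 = -2.20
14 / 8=1.75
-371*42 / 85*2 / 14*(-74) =164724 / 85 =1937.93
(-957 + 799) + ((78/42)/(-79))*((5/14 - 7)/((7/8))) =-4276490/27097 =-157.82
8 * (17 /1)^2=2312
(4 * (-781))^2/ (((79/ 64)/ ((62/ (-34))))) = -19362601984/ 1343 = -14417425.16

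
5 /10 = 1 /2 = 0.50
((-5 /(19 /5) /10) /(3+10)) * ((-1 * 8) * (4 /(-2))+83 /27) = -2575 /13338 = -0.19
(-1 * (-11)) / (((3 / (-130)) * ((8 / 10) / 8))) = -14300 / 3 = -4766.67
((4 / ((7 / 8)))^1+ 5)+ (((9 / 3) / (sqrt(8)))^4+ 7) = 7991 / 448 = 17.84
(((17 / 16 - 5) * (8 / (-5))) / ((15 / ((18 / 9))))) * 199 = 4179 / 25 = 167.16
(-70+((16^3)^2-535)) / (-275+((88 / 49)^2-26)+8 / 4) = -40280643011 / 710155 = -56720.92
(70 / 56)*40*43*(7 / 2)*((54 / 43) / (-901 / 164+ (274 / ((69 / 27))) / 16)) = 10184400 / 1301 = 7828.13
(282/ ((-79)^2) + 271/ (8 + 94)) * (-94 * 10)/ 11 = -808435250/ 3501201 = -230.90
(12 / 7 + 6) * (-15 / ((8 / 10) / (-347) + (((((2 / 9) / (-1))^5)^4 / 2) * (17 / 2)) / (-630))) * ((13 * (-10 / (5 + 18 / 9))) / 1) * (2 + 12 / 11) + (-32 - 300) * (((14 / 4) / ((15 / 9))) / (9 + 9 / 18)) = -2881171.26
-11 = -11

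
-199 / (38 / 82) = -8159 / 19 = -429.42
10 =10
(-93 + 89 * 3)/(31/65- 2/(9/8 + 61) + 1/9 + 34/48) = 137.64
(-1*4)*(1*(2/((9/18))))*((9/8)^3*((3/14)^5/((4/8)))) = -177147/8605184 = -0.02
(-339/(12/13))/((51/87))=-42601/68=-626.49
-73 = -73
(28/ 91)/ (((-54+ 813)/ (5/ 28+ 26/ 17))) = 271/ 391391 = 0.00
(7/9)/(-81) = -7/729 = -0.01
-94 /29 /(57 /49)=-4606 /1653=-2.79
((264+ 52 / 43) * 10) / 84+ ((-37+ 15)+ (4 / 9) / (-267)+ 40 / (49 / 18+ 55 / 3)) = 3144458720 / 274131837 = 11.47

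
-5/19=-0.26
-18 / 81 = -2 / 9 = -0.22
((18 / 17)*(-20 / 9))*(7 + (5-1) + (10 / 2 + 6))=-880 / 17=-51.76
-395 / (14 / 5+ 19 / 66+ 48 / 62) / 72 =-673475 / 474108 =-1.42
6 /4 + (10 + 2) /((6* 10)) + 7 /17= 359 /170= 2.11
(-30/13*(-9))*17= 4590/13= 353.08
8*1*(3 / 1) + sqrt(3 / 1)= 25.73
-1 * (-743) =743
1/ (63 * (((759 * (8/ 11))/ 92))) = 1/ 378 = 0.00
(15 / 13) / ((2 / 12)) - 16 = -9.08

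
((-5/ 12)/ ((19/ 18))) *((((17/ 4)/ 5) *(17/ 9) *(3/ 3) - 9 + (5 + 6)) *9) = -1947/ 152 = -12.81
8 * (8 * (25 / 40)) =40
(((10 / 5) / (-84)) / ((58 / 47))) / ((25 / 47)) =-0.04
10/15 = 2/3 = 0.67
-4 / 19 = -0.21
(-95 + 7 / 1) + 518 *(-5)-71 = -2749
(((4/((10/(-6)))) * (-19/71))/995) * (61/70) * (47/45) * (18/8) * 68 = 5556246/61814375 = 0.09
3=3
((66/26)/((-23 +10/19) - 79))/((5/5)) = -627/25064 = -0.03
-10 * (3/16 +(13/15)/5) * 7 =-25.26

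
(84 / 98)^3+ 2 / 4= 775 / 686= 1.13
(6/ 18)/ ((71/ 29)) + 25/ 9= 1862/ 639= 2.91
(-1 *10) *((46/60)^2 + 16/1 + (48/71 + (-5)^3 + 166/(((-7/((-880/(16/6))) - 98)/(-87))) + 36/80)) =-41438395931/103303935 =-401.13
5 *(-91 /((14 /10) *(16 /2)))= -325 /8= -40.62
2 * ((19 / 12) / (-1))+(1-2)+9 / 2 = 1 / 3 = 0.33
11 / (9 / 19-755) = -209 / 14336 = -0.01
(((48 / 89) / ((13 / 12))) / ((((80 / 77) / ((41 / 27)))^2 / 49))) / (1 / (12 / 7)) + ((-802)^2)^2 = 413711385705.33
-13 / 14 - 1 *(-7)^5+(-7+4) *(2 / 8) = 470549 / 28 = 16805.32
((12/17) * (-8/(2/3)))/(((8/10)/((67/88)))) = -8.06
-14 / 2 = -7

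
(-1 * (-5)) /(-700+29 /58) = -10 /1399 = -0.01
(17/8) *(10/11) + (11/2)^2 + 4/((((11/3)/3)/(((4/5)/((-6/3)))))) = 1698/55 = 30.87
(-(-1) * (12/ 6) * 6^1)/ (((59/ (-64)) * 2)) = -384/ 59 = -6.51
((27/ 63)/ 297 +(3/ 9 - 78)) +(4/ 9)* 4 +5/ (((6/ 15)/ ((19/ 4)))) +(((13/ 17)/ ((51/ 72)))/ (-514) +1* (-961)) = -134170229227/ 137256504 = -977.51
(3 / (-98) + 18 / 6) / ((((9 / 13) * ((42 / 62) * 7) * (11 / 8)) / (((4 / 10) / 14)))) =156364 / 8319465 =0.02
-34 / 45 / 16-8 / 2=-1457 / 360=-4.05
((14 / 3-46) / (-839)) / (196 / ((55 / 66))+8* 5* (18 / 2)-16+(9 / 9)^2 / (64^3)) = 162529280 / 1910828445993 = 0.00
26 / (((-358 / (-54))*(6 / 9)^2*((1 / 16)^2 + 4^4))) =404352 / 11731123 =0.03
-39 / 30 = -13 / 10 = -1.30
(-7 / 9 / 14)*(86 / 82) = -43 / 738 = -0.06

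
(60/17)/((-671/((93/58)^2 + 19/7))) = -1866885/67153009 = -0.03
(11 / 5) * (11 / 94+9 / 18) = 1.36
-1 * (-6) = 6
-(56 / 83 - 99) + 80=14801 / 83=178.33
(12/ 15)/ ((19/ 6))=24/ 95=0.25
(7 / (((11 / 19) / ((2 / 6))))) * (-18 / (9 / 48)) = -4256 / 11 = -386.91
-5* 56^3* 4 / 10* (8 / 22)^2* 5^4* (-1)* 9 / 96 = 329280000 / 121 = 2721322.31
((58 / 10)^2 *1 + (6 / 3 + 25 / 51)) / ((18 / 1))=23033 / 11475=2.01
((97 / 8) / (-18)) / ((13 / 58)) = -2813 / 936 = -3.01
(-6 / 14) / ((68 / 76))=-57 / 119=-0.48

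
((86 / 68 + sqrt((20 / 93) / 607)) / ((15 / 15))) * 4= 5.13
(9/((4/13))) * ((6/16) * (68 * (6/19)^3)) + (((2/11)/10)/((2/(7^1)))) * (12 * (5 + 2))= 10877541/377245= 28.83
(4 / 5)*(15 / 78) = 2 / 13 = 0.15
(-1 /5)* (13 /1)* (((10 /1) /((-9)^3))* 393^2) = 446186 /81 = 5508.47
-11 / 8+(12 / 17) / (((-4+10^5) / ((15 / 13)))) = -20257403 / 14732744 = -1.37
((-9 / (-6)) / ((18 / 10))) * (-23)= -115 / 6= -19.17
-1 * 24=-24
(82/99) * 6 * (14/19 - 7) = -19516/627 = -31.13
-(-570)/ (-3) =-190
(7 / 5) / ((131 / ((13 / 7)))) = 13 / 655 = 0.02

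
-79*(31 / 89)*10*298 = -7298020 / 89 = -82000.22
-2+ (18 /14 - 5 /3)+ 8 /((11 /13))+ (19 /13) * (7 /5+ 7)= 290548 /15015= 19.35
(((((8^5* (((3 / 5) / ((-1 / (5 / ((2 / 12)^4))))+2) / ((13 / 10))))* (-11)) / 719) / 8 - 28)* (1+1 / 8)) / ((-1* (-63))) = 437653611 / 130858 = 3344.49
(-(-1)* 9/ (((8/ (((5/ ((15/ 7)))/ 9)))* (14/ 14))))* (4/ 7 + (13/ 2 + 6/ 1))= 61/ 16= 3.81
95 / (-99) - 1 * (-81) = 7924 / 99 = 80.04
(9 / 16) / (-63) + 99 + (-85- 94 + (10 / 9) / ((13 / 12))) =-344999 / 4368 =-78.98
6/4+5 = 13/2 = 6.50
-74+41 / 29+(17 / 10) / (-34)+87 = 8331 / 580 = 14.36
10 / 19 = 0.53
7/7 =1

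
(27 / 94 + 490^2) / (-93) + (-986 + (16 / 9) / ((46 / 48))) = -238991635 / 67022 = -3565.87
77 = 77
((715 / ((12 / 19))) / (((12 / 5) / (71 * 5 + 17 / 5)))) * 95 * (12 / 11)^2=210246400 / 11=19113309.09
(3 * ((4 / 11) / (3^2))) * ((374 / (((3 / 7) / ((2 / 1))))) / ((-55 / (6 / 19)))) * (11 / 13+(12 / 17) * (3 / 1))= -29344 / 8151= -3.60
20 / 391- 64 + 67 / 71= -1749087 / 27761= -63.01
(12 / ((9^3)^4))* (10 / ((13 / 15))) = 200 / 407953774917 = 0.00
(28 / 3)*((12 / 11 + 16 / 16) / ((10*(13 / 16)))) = 5152 / 2145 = 2.40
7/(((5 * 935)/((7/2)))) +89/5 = 166479/9350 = 17.81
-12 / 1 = -12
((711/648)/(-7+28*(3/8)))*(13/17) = 1027/4284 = 0.24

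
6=6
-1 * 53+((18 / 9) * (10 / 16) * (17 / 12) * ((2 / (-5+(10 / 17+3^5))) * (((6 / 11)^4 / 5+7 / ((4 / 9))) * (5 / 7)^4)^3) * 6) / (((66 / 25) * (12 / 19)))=-65236630368265433855481562874053 / 1323085869258019667992332517376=-49.31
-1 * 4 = -4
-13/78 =-1/6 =-0.17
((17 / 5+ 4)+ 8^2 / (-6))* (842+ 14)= -41944 / 15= -2796.27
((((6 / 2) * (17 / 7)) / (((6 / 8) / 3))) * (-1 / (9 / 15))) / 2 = -170 / 7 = -24.29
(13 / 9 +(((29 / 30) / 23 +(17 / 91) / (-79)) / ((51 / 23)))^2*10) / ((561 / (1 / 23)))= 17513851277731 / 156102740010887670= 0.00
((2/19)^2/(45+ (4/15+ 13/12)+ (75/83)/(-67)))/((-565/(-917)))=11655856/30032663253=0.00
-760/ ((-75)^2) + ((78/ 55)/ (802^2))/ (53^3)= -80053923666313/ 592504369305750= -0.14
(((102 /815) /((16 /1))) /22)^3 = 132651 /2951282819584000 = 0.00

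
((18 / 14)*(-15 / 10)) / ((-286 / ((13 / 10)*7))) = 27 / 440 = 0.06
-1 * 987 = -987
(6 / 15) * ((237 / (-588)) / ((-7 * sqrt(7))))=79 * sqrt(7) / 24010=0.01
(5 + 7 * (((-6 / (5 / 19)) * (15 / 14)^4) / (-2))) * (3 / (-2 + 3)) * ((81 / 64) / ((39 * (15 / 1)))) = 251127 / 351232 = 0.71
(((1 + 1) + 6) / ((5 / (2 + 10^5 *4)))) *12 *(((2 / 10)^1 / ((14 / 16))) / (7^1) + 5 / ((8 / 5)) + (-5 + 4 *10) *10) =3322523812536 / 1225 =2712264336.76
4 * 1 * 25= 100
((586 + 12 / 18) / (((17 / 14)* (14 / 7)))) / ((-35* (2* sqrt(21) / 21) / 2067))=-121264* sqrt(21) / 17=-32688.32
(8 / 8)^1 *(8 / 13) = 8 / 13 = 0.62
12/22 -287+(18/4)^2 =-11713/44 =-266.20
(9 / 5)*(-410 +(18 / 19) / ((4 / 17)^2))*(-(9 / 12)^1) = 1612413 / 3040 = 530.40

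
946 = 946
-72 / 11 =-6.55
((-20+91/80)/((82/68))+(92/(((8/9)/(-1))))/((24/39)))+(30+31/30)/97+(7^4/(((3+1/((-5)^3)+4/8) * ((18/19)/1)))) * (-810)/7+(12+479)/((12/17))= -79670335903/954480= -83469.89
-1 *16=-16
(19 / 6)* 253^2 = 1216171 / 6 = 202695.17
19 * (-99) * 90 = -169290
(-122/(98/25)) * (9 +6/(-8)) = -50325/196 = -256.76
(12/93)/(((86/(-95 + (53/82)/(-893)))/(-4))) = 27826092/48805129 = 0.57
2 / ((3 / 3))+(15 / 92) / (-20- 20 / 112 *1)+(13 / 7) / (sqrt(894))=13 *sqrt(894) / 6258+5177 / 2599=2.05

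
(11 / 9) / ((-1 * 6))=-11 / 54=-0.20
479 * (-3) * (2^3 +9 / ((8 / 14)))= -136515 / 4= -34128.75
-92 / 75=-1.23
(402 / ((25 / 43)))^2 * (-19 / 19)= -298805796 / 625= -478089.27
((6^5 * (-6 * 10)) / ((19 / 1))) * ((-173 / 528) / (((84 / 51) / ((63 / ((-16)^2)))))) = 32159835 / 26752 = 1202.15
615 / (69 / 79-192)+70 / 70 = -11162 / 5033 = -2.22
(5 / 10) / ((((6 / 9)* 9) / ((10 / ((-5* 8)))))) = -1 / 48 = -0.02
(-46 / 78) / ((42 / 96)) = -1.35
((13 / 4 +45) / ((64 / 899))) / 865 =173507 / 221440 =0.78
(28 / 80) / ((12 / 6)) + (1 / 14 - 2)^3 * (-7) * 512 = 50388823 / 1960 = 25708.58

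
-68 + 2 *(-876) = -1820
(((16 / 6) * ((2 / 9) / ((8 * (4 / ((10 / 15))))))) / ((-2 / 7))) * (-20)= 70 / 81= 0.86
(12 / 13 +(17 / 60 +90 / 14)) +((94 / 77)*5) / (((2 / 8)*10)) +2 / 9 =1855631 / 180180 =10.30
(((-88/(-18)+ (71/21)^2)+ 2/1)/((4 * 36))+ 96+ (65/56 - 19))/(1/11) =18229189/21168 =861.17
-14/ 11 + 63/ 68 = -259/ 748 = -0.35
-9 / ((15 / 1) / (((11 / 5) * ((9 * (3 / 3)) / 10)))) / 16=-297 / 4000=-0.07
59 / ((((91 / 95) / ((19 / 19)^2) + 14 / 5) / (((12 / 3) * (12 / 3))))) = 89680 / 357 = 251.20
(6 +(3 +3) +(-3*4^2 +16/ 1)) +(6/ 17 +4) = -266/ 17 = -15.65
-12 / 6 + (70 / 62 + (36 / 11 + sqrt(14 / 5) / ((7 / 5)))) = sqrt(70) / 7 + 819 / 341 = 3.60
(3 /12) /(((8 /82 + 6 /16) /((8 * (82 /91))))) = 53792 /14105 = 3.81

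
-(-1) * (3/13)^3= 27/2197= 0.01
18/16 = 1.12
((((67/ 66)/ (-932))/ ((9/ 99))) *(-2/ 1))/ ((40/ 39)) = 871/ 37280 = 0.02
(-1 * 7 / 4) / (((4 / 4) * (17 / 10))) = -35 / 34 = -1.03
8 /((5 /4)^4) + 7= 6423 /625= 10.28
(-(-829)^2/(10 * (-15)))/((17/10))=2695.06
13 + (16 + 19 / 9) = 280 / 9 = 31.11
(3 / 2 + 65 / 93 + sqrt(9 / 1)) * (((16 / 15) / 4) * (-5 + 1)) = -5.55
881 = 881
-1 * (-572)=572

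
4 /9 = 0.44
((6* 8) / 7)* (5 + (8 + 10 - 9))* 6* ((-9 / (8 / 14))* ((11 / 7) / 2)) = -7128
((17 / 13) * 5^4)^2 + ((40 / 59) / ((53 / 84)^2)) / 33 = 205804253790145 / 308093929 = 667991.92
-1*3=-3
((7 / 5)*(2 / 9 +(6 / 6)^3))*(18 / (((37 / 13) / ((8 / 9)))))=16016 / 1665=9.62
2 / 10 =1 / 5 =0.20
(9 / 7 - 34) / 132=-229 / 924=-0.25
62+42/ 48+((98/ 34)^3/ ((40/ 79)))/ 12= 157568611/ 2358240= 66.82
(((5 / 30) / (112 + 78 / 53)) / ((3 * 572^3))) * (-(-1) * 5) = 265 / 20259280394496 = 0.00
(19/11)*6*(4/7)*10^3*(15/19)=360000/77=4675.32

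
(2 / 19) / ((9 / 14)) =28 / 171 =0.16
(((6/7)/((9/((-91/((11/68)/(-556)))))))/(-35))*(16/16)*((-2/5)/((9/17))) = 33422272/51975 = 643.05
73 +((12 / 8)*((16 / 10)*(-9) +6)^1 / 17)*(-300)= 5021 / 17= 295.35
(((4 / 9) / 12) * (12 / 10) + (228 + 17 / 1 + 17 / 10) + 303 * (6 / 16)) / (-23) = -129733 / 8280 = -15.67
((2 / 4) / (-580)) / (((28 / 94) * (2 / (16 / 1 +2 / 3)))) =-235 / 9744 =-0.02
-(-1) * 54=54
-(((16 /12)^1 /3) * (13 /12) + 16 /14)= -307 /189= -1.62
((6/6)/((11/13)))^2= 169/121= 1.40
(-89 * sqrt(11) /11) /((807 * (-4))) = 89 * sqrt(11) /35508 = 0.01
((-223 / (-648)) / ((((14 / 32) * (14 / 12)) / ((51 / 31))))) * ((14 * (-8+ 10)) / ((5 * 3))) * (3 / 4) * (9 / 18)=7582 / 9765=0.78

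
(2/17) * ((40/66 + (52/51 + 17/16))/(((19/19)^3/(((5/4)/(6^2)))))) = 13405/1220736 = 0.01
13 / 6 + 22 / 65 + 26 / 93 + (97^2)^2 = 88529283.78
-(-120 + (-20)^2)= -280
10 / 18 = 5 / 9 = 0.56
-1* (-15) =15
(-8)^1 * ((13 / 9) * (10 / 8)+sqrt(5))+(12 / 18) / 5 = -8 * sqrt(5) - 644 / 45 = -32.20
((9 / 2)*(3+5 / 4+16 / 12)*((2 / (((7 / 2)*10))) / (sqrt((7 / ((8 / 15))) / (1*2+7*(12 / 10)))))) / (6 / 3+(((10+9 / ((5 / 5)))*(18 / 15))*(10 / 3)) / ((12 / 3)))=67*sqrt(546) / 25725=0.06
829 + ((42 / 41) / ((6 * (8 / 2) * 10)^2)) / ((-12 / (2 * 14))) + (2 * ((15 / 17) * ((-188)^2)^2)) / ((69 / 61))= 1948878028.39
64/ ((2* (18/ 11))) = 176/ 9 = 19.56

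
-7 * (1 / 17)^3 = -7 / 4913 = -0.00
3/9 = 1/3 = 0.33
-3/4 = -0.75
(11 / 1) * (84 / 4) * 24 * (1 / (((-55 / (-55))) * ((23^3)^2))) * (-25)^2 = 3465000 / 148035889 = 0.02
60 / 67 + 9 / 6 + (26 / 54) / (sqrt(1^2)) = 10409 / 3618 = 2.88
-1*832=-832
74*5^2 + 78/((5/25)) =2240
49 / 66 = 0.74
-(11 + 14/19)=-223/19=-11.74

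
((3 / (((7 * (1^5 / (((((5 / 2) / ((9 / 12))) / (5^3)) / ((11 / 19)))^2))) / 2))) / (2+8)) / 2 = 722 / 7940625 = 0.00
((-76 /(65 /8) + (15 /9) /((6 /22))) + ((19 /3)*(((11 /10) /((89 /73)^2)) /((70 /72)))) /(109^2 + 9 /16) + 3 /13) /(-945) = 92851514783798 /29135955942331875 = 0.00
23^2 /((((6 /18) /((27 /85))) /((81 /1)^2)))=281132289 /85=3307438.69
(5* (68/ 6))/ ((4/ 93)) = 2635/ 2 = 1317.50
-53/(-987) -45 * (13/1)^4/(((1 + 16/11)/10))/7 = -246100599/329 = -748026.14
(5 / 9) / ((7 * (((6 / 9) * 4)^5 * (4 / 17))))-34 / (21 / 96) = -142604041 / 917504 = -155.43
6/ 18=1/ 3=0.33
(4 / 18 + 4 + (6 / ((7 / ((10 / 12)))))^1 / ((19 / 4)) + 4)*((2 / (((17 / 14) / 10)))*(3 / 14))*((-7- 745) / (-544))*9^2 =3308.77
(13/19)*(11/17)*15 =2145/323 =6.64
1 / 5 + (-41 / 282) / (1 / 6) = -158 / 235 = -0.67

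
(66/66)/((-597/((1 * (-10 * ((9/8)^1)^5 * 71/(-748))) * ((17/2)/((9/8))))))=-776385/35864576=-0.02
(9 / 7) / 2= 9 / 14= 0.64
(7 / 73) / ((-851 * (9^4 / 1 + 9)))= -7 / 408148110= -0.00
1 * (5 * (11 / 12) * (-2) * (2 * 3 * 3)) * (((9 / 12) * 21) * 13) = -135135 / 4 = -33783.75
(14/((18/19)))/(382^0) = 133/9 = 14.78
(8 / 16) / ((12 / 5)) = 5 / 24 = 0.21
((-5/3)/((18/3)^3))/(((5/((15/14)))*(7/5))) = -25/21168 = -0.00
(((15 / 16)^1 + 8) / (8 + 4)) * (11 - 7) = 143 / 48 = 2.98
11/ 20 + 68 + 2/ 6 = 4133/ 60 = 68.88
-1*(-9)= 9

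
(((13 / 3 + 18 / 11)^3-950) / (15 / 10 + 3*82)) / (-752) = 26494777 / 6688594440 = 0.00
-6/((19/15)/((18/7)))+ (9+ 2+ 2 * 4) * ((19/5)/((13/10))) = 74966/1729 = 43.36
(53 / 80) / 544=53 / 43520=0.00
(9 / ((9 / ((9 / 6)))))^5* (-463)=-112509 / 32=-3515.91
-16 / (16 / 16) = -16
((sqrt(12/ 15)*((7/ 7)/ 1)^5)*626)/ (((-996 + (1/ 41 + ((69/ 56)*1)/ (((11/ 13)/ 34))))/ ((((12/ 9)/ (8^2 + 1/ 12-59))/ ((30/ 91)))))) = -11509866368*sqrt(5)/ 54680267325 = -0.47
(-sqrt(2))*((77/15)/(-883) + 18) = -238333*sqrt(2)/13245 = -25.45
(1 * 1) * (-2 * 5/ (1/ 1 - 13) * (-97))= -485/ 6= -80.83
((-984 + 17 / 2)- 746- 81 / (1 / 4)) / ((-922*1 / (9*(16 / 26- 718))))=-171686997 / 11986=-14323.96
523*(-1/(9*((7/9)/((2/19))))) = -1046/133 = -7.86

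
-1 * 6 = -6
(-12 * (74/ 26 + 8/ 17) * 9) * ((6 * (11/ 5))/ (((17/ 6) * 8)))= -3918618/ 18785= -208.60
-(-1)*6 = 6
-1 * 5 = -5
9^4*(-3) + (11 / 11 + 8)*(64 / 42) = -137685 / 7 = -19669.29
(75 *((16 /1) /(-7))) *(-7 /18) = 200 /3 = 66.67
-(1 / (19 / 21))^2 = -441 / 361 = -1.22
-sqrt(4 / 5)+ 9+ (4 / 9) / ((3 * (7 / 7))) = 247 / 27 -2 * sqrt(5) / 5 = 8.25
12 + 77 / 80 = 1037 / 80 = 12.96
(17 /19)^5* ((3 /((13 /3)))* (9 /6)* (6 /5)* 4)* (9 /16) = 1035075753 /643785740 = 1.61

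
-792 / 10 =-396 / 5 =-79.20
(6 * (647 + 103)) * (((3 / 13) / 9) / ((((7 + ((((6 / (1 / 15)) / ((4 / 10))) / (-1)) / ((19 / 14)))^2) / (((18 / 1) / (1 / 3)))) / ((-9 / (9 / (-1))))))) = 29241000 / 129025351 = 0.23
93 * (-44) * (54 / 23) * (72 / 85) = -8137.95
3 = 3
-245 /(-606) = 245 /606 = 0.40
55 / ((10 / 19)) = 209 / 2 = 104.50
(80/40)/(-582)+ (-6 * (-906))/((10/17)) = 13445941/1455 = 9241.20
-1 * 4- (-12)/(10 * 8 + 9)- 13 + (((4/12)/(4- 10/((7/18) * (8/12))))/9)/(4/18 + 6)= -8717897/516912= -16.87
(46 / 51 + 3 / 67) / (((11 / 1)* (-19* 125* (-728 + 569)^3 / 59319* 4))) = 1421459 / 10632095618100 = 0.00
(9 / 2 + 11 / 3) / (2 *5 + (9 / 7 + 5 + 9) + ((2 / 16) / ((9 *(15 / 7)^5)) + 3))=3125587500 / 10825767649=0.29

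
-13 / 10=-1.30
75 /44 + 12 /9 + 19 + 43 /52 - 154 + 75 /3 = -45532 /429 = -106.14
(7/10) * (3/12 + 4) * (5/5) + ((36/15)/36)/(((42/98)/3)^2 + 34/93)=221473/70360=3.15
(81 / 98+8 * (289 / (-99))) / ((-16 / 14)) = 218557 / 11088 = 19.71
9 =9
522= 522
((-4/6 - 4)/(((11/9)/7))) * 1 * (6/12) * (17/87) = -833/319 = -2.61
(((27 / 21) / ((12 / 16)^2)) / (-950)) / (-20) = 0.00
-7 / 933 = -0.01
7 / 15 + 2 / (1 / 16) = 487 / 15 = 32.47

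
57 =57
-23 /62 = -0.37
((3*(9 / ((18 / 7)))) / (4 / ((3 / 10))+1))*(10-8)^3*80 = 20160 / 43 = 468.84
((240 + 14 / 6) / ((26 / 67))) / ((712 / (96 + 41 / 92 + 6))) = 35314025 / 393024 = 89.85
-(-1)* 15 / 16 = 15 / 16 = 0.94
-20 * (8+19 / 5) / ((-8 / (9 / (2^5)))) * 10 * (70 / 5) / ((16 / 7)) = 130095 / 256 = 508.18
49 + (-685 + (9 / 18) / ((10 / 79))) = -12641 / 20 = -632.05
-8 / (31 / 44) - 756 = -23788 / 31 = -767.35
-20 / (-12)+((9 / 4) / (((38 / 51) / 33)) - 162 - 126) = -85127 / 456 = -186.68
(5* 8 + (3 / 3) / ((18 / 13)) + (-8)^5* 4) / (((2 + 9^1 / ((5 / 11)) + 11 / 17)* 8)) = -200477855 / 274752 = -729.67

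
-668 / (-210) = 334 / 105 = 3.18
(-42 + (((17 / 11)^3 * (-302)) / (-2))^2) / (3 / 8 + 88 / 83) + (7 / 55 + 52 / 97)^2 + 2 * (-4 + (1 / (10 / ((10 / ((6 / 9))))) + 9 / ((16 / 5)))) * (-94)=343702924860676648657 / 1588519242889700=216366.86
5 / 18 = 0.28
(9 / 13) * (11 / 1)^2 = 1089 / 13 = 83.77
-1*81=-81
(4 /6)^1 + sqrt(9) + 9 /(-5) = 1.87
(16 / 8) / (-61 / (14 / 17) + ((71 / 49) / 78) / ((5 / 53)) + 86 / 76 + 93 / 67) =-0.03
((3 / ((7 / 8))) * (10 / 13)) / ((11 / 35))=1200 / 143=8.39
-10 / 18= -5 / 9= -0.56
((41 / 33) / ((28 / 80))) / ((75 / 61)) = 10004 / 3465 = 2.89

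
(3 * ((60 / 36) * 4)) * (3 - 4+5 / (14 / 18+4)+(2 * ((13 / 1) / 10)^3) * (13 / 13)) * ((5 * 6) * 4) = 2291304 / 215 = 10657.23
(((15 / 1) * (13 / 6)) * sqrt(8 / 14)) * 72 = 4680 * sqrt(7) / 7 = 1768.87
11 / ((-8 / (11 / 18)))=-121 / 144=-0.84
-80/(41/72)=-140.49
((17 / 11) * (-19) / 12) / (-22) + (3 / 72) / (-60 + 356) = 95729 / 859584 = 0.11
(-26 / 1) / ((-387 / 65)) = 4.37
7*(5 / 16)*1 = 35 / 16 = 2.19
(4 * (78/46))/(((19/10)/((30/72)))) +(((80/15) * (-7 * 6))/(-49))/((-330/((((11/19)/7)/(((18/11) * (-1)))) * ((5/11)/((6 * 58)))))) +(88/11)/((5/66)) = 26932022816/251495685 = 107.09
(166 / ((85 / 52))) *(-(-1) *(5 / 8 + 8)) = 74451 / 85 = 875.89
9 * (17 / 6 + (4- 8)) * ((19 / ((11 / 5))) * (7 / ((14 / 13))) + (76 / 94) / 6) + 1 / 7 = -590.70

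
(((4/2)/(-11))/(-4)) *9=9/22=0.41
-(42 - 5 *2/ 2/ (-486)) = -20417/ 486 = -42.01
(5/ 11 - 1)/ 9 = -2/ 33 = -0.06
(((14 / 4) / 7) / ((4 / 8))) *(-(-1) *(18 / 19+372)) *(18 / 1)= 6713.05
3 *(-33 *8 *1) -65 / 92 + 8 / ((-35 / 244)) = -2732099 / 3220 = -848.48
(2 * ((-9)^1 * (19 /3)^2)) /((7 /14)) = -1444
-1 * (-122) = 122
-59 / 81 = -0.73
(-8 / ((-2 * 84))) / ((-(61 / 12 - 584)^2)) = -0.00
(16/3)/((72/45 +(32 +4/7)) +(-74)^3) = -140/10636233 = -0.00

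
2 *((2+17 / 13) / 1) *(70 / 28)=215 / 13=16.54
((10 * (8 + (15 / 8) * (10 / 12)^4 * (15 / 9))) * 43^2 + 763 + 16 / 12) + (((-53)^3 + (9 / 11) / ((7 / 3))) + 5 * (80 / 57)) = 209929582675 / 7584192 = 27679.89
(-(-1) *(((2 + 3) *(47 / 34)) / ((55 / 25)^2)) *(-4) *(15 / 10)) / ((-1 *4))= 17625 / 8228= 2.14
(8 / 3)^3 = 512 / 27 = 18.96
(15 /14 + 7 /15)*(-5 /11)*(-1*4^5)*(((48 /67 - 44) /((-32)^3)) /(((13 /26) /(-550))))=-5854375 /5628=-1040.22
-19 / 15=-1.27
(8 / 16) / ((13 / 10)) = 5 / 13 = 0.38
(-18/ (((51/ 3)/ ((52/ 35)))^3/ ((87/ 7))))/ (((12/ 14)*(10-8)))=-18349344/ 210644875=-0.09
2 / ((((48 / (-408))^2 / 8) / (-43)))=-49708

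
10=10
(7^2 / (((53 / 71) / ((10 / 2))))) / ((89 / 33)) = 574035 / 4717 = 121.69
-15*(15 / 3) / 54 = -1.39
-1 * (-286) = 286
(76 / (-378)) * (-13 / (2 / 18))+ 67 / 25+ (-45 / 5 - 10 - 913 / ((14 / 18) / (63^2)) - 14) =-2445999043 / 525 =-4659045.80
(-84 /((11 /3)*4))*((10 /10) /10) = -63 /110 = -0.57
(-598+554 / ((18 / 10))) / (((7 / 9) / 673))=-1757876 / 7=-251125.14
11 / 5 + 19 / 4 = 139 / 20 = 6.95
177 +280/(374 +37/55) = 3662839/20607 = 177.75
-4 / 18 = -2 / 9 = -0.22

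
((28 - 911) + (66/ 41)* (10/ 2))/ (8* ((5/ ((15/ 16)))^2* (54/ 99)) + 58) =-1183809/ 246410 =-4.80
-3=-3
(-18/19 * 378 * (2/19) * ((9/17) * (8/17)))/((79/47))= -46049472/8241991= -5.59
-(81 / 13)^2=-6561 / 169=-38.82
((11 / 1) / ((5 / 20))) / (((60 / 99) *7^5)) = 363 / 84035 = 0.00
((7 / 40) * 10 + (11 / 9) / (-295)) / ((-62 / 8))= -18541 / 82305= -0.23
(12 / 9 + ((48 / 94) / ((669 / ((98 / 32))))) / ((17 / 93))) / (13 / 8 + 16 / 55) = 316599140 / 450609633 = 0.70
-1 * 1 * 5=-5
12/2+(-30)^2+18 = 924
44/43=1.02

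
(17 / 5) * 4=13.60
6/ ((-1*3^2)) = -0.67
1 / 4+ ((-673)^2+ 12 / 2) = 452935.25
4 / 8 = 1 / 2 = 0.50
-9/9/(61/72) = -72/61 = -1.18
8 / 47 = 0.17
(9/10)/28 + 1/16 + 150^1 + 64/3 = 287999/1680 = 171.43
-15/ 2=-7.50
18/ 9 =2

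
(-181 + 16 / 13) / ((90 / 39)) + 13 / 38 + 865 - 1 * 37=71292 / 95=750.44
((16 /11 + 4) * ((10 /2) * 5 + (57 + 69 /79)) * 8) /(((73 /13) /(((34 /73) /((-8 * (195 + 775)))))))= -17362644 /449197397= -0.04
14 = 14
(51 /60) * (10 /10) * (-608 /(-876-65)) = 0.55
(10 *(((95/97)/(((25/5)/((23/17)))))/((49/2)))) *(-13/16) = -28405/323204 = -0.09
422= 422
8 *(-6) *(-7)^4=-115248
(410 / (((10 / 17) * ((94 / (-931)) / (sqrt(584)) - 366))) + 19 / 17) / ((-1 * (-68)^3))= -226717998738391 / 90612903770164234688 + 1794037 * sqrt(146) / 313539459412332992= -0.00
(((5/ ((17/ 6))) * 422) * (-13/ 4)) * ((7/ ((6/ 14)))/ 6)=-672035/ 102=-6588.58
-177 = -177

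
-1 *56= -56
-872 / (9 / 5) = -4360 / 9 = -484.44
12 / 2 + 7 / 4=31 / 4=7.75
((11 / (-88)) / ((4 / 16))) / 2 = -1 / 4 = -0.25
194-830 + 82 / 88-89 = -724.07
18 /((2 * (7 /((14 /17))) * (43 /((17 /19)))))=18 /817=0.02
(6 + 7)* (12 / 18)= 26 / 3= 8.67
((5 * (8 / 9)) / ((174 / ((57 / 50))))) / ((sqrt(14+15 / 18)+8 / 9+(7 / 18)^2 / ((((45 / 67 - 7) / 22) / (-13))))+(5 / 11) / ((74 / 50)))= 5300067789450720 / 1125541277263127669 - 549971769676032 * sqrt(534) / 5627706386315638345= 0.00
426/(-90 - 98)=-213/94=-2.27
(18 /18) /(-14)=-1 /14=-0.07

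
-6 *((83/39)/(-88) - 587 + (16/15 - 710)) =22238631/2860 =7775.75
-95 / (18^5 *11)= -95 / 20785248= -0.00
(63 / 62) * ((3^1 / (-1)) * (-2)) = 189 / 31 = 6.10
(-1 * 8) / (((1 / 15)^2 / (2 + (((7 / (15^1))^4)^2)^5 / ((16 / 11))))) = -3538346342700873920390790788311215348169343964011 / 982873984083556634868727996945381164550781250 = -3600.00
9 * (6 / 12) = 9 / 2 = 4.50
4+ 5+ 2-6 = 5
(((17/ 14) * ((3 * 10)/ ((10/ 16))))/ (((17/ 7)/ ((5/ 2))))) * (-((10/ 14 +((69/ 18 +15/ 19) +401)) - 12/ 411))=-444200170/ 18221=-24378.47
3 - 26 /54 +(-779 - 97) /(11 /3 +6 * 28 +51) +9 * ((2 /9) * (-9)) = -87545 /4509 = -19.42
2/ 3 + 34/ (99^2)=6568/ 9801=0.67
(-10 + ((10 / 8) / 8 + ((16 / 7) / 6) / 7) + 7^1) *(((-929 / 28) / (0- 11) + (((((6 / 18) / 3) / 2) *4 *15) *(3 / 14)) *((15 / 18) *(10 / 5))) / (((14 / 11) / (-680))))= 4335112795 / 691488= 6269.25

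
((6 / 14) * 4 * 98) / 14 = 12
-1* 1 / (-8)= 0.12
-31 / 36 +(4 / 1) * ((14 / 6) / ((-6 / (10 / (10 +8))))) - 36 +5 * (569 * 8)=7362017 / 324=22722.27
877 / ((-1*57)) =-877 / 57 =-15.39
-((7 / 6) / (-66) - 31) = 12283 / 396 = 31.02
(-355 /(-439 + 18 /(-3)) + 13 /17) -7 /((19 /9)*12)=147891 /114988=1.29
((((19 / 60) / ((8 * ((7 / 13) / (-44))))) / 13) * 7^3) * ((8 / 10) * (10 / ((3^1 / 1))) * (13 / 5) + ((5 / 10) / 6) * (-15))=-3492181 / 7200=-485.03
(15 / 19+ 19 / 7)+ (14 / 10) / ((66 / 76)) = 5.12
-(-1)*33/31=33/31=1.06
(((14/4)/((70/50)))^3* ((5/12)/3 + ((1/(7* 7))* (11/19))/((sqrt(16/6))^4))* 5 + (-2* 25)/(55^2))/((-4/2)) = -5691351779/1038191616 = -5.48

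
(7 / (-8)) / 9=-7 / 72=-0.10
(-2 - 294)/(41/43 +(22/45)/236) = -67585680/218183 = -309.77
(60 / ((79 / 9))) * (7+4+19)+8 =16832 / 79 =213.06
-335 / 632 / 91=-335 / 57512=-0.01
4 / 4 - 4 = -3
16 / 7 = 2.29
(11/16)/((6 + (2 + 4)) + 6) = 11/288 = 0.04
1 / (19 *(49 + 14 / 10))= 5 / 4788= 0.00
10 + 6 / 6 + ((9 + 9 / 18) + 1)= 43 / 2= 21.50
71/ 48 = 1.48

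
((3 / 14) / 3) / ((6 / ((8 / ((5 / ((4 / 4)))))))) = 2 / 105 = 0.02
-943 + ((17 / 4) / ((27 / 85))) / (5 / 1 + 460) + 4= -9431027 / 10044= -938.97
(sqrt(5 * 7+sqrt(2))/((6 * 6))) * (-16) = -2.68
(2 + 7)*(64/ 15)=192/ 5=38.40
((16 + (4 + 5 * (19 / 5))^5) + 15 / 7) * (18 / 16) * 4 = 202745376 / 7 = 28963625.14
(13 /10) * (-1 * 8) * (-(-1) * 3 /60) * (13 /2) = -3.38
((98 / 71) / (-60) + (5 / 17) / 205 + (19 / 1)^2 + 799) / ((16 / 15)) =1722115577 / 1583584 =1087.48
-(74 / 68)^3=-50653 / 39304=-1.29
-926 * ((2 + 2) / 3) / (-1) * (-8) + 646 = -27694 / 3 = -9231.33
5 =5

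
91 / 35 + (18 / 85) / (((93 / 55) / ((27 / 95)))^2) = 76845959 / 29488285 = 2.61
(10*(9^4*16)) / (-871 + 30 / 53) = -55637280 / 46133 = -1206.02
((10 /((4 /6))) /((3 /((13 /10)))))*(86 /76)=559 /76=7.36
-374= -374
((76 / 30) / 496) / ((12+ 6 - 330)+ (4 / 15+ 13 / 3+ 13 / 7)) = -133 / 7956336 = -0.00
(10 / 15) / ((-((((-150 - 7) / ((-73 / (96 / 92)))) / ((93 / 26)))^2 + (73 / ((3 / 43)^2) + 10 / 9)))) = -16254590406 / 365702663584811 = -0.00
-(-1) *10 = 10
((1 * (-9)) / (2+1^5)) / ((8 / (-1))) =3 / 8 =0.38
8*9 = 72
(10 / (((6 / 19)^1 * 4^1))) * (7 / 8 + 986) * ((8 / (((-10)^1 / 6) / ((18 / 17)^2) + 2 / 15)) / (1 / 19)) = -5771442375 / 6577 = -877518.99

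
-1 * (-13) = 13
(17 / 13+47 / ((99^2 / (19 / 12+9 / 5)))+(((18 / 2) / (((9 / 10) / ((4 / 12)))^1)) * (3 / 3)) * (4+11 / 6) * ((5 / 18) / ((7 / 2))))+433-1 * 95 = 340.87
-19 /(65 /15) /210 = -19 /910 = -0.02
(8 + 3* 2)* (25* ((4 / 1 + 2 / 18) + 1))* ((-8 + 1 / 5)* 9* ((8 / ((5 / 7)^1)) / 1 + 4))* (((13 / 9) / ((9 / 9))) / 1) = -2757178.67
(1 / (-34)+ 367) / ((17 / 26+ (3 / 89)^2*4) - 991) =-428264707 / 1155755727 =-0.37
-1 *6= -6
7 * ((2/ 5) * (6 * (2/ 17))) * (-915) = -30744/ 17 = -1808.47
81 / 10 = 8.10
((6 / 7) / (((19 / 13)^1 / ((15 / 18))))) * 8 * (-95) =-2600 / 7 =-371.43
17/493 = 1/29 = 0.03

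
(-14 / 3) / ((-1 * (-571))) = -14 / 1713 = -0.01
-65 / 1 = -65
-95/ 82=-1.16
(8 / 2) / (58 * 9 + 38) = 1 / 140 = 0.01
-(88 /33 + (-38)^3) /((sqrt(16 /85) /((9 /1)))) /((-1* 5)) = -123456* sqrt(85) /5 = -227641.62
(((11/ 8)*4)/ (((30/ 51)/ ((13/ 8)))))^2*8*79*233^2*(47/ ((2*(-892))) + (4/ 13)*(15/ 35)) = 33400134355319017/ 39961600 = 835805732.39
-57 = -57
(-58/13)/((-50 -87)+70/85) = 0.03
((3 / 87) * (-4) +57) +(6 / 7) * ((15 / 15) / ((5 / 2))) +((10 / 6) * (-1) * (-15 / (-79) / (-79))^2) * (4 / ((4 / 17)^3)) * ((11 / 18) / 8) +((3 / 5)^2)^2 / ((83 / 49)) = 18044129059840465681 / 315009559089120000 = 57.28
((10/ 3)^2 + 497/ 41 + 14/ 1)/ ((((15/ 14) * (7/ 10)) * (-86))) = -27478/ 47601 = -0.58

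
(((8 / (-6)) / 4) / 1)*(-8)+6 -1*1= 23 / 3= 7.67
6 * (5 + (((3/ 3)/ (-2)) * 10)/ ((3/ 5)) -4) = -44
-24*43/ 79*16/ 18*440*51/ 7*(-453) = 9324986880/ 553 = 16862544.09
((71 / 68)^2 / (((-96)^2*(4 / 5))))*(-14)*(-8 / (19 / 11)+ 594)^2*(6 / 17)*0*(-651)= 0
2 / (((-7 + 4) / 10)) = -20 / 3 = -6.67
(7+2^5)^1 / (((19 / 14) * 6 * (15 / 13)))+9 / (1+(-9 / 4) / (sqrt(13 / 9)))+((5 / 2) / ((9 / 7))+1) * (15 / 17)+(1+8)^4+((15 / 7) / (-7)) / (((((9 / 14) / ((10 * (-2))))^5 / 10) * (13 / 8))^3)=448182196843406182011883666685173112294368592899 / 253738687696258491381330 - 972 * sqrt(13) / 521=1766314001670525945076091.00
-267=-267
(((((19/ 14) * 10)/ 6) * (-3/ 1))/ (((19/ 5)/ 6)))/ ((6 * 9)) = -25/ 126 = -0.20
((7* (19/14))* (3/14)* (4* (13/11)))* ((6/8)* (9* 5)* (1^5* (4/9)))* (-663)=-95704.48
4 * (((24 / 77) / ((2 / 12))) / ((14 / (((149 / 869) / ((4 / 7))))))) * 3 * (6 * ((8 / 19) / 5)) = 1544832 / 6356735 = 0.24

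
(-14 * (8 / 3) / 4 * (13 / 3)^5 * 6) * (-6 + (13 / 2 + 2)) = -51981020 / 243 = -213913.66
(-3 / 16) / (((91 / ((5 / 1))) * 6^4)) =-5 / 628992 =-0.00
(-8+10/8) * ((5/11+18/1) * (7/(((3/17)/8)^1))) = -434826/11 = -39529.64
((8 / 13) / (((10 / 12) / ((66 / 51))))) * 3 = 3168 / 1105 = 2.87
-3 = -3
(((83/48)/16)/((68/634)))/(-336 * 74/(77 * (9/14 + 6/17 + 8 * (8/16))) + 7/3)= -344121569/21277580800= -0.02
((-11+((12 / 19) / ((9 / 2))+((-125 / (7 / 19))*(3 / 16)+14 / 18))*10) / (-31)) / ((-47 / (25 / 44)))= -152732275 / 613898208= -0.25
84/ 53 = 1.58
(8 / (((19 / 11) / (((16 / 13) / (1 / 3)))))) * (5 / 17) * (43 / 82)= 454080 / 172159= 2.64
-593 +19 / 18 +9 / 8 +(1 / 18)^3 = -1722829 / 2916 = -590.82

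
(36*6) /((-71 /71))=-216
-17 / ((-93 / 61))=1037 / 93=11.15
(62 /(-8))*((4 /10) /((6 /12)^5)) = -496 /5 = -99.20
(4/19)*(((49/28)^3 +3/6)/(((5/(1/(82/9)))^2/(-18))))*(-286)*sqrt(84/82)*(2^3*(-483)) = -11966.95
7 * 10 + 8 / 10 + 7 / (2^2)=1451 / 20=72.55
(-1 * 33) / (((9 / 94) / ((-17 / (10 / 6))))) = 17578 / 5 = 3515.60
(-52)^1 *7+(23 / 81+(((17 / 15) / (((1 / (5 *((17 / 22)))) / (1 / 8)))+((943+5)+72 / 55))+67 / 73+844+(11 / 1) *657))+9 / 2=45075101831 / 5203440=8662.56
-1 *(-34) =34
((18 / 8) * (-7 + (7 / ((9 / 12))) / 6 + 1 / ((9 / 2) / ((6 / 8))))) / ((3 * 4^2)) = -95 / 384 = -0.25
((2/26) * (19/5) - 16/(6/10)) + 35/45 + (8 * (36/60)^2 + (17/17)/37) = -2455577/108225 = -22.69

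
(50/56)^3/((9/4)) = 15625/49392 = 0.32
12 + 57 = 69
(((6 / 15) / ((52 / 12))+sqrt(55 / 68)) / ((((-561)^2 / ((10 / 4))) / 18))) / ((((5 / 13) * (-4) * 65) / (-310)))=93 / 2272985+31 * sqrt(935) / 2377892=0.00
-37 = -37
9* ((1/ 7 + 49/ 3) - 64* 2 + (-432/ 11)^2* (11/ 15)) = 3532674/ 385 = 9175.78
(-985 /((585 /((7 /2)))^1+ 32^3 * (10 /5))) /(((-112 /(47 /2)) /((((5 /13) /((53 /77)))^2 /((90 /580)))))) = 199000214875 /31440186973728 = 0.01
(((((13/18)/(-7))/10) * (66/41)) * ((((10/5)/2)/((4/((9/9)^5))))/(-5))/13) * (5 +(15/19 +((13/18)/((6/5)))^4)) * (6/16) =33669988957/237399881564160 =0.00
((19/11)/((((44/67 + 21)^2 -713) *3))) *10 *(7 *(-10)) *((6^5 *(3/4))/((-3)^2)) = 1611999900/1505977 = 1070.40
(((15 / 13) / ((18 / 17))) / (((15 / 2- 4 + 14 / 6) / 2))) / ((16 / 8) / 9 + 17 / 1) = 306 / 14105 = 0.02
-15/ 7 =-2.14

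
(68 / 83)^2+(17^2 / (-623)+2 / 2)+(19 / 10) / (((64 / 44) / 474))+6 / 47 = 10013181896037 / 16137344720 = 620.50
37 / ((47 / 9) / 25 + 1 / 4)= 33300 / 413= 80.63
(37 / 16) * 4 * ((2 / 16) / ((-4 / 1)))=-37 / 128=-0.29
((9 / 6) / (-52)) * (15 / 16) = -0.03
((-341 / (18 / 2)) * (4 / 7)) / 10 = -2.17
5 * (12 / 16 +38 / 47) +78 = 16129 / 188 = 85.79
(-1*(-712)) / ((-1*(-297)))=712 / 297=2.40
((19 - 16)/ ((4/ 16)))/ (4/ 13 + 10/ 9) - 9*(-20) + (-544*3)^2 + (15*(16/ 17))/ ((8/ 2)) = 2663615.99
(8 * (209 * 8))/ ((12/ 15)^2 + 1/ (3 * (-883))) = 885825600/ 42359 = 20912.34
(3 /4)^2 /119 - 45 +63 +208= 430313 /1904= 226.00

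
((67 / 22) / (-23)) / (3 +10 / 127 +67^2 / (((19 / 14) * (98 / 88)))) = -1131697 / 25411859902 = -0.00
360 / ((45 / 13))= 104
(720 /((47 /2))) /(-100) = -72 /235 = -0.31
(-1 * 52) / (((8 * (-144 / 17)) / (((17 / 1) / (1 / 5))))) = 18785 / 288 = 65.23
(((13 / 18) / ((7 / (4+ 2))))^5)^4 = 19004963774880799438801 / 278218429446951548637196401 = 0.00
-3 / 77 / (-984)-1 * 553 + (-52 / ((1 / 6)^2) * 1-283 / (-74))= -2262520839 / 934472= -2421.18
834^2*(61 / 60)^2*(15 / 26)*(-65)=-26960040.38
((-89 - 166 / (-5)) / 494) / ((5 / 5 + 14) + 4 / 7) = -1953 / 269230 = -0.01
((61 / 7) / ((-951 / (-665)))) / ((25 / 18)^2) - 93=-3559953 / 39625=-89.84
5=5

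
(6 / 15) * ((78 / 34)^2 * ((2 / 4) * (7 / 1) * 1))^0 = 0.40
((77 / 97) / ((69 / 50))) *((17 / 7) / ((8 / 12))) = 4675 / 2231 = 2.10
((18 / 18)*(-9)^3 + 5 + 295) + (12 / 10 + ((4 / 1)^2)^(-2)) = -547579 / 1280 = -427.80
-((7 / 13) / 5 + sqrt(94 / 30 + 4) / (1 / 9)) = -3 * sqrt(1605) / 5 - 7 / 65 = -24.15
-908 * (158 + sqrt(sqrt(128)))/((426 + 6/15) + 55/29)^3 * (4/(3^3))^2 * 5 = -34989434960000/174608454597343983- 442904240000 * 2^(3/4)/174608454597343983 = -0.00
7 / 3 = 2.33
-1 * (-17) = 17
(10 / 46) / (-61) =-5 / 1403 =-0.00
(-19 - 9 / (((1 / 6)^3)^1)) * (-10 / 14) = 9815 / 7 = 1402.14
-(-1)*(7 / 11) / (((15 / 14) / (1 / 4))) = 0.15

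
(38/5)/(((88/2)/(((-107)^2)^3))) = 28513876685131/110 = 259217060773.92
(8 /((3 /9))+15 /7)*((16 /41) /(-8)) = -366 /287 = -1.28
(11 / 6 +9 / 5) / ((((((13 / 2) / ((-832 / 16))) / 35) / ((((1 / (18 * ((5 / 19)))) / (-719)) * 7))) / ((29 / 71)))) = 5885782 / 6891615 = 0.85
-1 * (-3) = 3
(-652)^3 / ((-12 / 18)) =415751712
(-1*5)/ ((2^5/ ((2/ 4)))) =-5/ 64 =-0.08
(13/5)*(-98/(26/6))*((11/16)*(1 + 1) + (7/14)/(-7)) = -76.65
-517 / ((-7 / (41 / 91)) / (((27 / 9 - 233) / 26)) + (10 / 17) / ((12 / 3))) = -7534570 / 27739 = -271.62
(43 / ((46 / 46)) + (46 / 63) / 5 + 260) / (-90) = -95491 / 28350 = -3.37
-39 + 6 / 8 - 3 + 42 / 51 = -2749 / 68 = -40.43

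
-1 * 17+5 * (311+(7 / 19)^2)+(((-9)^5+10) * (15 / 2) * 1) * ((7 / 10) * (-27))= 12086737645 / 1444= 8370316.93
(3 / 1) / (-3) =-1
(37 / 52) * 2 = 1.42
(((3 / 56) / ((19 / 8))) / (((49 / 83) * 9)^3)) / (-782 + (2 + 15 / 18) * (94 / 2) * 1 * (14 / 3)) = -571787 / 610480072755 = -0.00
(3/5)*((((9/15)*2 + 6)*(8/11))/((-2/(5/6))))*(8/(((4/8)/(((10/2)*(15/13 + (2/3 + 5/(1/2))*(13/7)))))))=-2197632/1001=-2195.44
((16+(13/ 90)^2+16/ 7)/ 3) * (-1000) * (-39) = 134937790/ 567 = 237985.52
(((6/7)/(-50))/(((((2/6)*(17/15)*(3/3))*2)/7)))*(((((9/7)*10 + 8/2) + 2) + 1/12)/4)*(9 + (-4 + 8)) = -186147/19040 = -9.78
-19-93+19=-93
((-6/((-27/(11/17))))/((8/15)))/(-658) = -0.00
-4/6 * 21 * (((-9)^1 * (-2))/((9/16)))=-448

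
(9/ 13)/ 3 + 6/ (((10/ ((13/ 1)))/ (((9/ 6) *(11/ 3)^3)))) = 225029/ 390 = 577.00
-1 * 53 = -53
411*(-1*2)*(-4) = 3288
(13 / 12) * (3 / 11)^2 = 39 / 484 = 0.08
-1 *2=-2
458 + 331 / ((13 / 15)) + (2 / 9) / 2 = 98284 / 117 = 840.03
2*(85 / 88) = 85 / 44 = 1.93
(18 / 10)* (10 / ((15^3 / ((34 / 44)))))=17 / 4125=0.00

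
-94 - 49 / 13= -1271 / 13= -97.77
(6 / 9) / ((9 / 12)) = 8 / 9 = 0.89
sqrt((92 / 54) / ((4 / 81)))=sqrt(138) / 2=5.87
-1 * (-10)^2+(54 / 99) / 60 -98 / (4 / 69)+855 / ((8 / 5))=-552691 / 440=-1256.12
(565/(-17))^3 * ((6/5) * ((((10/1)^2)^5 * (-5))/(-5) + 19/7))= -15150418504112256450/34391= -440534398654073.93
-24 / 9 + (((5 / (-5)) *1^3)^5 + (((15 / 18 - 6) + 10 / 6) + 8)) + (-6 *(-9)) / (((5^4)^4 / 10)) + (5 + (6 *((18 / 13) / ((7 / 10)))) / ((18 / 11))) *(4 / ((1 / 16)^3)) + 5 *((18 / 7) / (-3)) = 3344942474365293343 / 16662597656250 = 200745.56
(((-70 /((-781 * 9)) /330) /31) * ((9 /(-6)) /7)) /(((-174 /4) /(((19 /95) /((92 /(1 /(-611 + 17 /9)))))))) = -1 /58428068314440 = -0.00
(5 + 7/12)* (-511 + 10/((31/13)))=-350879/124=-2829.67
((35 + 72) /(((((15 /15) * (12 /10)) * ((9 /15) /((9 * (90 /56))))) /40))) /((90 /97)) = 1297375 /14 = 92669.64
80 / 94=40 / 47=0.85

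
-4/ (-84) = 1/ 21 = 0.05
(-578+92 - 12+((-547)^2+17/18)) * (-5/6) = -26884075/108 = -248926.62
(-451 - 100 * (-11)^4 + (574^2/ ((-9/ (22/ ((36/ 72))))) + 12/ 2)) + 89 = -3075227.56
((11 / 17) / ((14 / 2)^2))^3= 1331 / 578009537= 0.00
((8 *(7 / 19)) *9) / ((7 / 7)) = 504 / 19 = 26.53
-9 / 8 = -1.12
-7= -7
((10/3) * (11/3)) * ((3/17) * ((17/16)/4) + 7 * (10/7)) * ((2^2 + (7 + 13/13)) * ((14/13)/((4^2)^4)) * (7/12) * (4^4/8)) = 1732885/3833856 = 0.45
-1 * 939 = -939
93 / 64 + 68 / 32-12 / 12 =165 / 64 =2.58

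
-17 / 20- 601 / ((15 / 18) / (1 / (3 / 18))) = -4328.05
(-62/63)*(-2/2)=62/63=0.98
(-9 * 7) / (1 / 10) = -630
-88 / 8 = -11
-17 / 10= -1.70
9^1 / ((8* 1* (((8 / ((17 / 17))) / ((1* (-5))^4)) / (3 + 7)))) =28125 / 32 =878.91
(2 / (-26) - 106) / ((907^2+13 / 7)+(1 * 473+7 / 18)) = -0.00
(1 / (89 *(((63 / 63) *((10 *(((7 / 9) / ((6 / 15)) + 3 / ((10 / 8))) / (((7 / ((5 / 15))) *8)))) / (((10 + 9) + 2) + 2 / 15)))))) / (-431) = -159768 / 74991845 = -0.00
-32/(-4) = 8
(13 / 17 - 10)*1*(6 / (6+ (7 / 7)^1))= -942 / 119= -7.92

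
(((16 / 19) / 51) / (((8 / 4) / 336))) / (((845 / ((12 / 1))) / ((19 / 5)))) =0.15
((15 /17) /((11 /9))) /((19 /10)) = 1350 /3553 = 0.38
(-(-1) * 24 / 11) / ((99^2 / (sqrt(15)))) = 0.00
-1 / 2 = -0.50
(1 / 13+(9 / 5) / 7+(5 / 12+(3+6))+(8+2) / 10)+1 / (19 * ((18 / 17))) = 3361313 / 311220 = 10.80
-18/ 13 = -1.38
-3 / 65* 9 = -27 / 65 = -0.42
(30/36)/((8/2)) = 5/24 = 0.21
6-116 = -110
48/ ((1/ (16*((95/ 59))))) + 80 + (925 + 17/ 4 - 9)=527899/ 236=2236.86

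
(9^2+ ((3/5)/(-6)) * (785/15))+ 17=2783/30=92.77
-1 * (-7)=7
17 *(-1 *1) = -17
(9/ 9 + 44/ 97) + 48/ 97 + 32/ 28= 2099/ 679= 3.09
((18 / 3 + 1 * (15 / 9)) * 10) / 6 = 115 / 9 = 12.78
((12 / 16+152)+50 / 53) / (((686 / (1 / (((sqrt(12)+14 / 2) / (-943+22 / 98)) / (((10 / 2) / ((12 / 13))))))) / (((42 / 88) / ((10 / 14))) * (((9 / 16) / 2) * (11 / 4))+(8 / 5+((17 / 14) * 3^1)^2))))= -3147410096100647 / 944986886144+3147410096100647 * sqrt(3) / 3307454101504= -1682.40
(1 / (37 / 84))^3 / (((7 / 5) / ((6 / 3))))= 846720 / 50653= 16.72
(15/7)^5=759375/16807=45.18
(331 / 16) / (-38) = -0.54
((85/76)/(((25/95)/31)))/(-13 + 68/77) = -40579/3732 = -10.87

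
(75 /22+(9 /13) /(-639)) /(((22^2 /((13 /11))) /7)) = 484421 /8316088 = 0.06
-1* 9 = -9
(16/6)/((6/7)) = 28/9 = 3.11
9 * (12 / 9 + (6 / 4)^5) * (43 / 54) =36851 / 576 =63.98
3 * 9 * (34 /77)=918 /77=11.92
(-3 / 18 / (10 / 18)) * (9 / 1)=-27 / 10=-2.70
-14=-14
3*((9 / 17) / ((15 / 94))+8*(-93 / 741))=145722 / 20995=6.94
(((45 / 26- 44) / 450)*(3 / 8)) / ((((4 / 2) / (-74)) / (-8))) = -40663 / 3900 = -10.43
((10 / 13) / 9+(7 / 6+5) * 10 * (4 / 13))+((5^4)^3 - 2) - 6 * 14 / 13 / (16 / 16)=28564454365 / 117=244140635.60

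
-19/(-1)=19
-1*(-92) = 92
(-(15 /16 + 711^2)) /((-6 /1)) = 2696117 /32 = 84253.66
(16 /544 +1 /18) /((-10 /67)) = -871 /1530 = -0.57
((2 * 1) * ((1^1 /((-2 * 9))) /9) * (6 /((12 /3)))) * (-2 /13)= 1 /351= 0.00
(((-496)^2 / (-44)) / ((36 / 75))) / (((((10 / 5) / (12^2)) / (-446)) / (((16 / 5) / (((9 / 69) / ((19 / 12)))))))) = 479490104320 / 33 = 14530003161.21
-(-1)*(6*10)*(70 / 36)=350 / 3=116.67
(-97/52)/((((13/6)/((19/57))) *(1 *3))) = -97/1014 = -0.10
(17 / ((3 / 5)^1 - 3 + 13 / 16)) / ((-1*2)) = 680 / 127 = 5.35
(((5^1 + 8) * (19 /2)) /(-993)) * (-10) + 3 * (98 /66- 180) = -5836178 /10923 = -534.30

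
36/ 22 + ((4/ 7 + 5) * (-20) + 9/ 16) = -109.23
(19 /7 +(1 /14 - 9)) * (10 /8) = -435 /56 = -7.77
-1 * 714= -714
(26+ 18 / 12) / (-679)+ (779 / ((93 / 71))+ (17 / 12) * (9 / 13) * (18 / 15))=2445727223 / 4104555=595.86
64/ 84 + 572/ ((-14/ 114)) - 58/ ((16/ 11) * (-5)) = -3905141/ 840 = -4648.98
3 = 3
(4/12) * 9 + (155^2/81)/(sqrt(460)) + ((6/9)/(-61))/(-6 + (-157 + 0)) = 89489/29829 + 4805 * sqrt(115)/3726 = 16.83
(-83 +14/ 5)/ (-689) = 401/ 3445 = 0.12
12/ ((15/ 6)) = 24/ 5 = 4.80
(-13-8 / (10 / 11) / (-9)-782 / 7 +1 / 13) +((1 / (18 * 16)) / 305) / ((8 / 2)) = -3953861797 / 31973760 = -123.66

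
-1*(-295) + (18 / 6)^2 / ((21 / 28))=307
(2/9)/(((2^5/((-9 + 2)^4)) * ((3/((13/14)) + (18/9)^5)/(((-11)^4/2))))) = 456989533/131904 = 3464.56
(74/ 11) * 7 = 47.09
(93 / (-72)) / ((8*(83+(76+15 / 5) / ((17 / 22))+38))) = -527 / 728640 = -0.00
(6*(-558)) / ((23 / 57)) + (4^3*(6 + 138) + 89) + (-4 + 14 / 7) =23133 / 23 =1005.78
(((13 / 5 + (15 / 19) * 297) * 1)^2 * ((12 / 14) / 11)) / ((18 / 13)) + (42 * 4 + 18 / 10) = 6948121087 / 2084775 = 3332.79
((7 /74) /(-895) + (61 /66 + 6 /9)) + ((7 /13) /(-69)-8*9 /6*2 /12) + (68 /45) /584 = -59308540307 /143114618790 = -0.41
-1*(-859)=859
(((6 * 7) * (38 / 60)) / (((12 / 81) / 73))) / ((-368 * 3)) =-87381 / 7360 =-11.87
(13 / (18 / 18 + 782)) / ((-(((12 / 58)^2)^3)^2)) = -158606626954175777 / 58773123072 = -2698625.13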